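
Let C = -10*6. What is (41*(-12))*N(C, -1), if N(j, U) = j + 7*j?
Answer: 236160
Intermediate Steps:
C = -60 (C = -5*12 = -60)
N(j, U) = 8*j
(41*(-12))*N(C, -1) = (41*(-12))*(8*(-60)) = -492*(-480) = 236160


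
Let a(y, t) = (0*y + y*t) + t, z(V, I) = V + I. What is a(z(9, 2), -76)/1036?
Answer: -228/259 ≈ -0.88031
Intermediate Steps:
z(V, I) = I + V
a(y, t) = t + t*y (a(y, t) = (0 + t*y) + t = t*y + t = t + t*y)
a(z(9, 2), -76)/1036 = -76*(1 + (2 + 9))/1036 = -76*(1 + 11)*(1/1036) = -76*12*(1/1036) = -912*1/1036 = -228/259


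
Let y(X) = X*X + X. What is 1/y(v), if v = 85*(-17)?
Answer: 1/2086580 ≈ 4.7925e-7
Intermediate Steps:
v = -1445
y(X) = X + X² (y(X) = X² + X = X + X²)
1/y(v) = 1/(-1445*(1 - 1445)) = 1/(-1445*(-1444)) = 1/2086580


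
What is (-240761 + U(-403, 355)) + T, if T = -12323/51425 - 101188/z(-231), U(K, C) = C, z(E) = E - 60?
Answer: -3592397651143/14964675 ≈ -2.4006e+5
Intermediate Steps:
z(E) = -60 + E
T = 5200006907/14964675 (T = -12323/51425 - 101188/(-60 - 231) = -12323*1/51425 - 101188/(-291) = -12323/51425 - 101188*(-1/291) = -12323/51425 + 101188/291 = 5200006907/14964675 ≈ 347.49)
(-240761 + U(-403, 355)) + T = (-240761 + 355) + 5200006907/14964675 = -240406 + 5200006907/14964675 = -3592397651143/14964675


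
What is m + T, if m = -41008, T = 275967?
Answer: 234959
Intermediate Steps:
m + T = -41008 + 275967 = 234959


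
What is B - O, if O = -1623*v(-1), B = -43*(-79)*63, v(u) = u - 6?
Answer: 202650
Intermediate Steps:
v(u) = -6 + u
B = 214011 (B = 3397*63 = 214011)
O = 11361 (O = -1623*(-6 - 1) = -1623*(-7) = 11361)
B - O = 214011 - 1*11361 = 214011 - 11361 = 202650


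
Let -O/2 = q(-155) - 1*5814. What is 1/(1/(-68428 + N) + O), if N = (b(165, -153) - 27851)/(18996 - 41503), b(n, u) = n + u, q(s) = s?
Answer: 1540081157/18385488829759 ≈ 8.3766e-5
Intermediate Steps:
N = 27839/22507 (N = ((165 - 153) - 27851)/(18996 - 41503) = (12 - 27851)/(-22507) = -27839*(-1/22507) = 27839/22507 ≈ 1.2369)
O = 11938 (O = -2*(-155 - 1*5814) = -2*(-155 - 5814) = -2*(-5969) = 11938)
1/(1/(-68428 + N) + O) = 1/(1/(-68428 + 27839/22507) + 11938) = 1/(1/(-1540081157/22507) + 11938) = 1/(-22507/1540081157 + 11938) = 1/(18385488829759/1540081157) = 1540081157/18385488829759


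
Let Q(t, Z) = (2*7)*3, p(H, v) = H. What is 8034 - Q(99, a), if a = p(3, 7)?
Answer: 7992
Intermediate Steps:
a = 3
Q(t, Z) = 42 (Q(t, Z) = 14*3 = 42)
8034 - Q(99, a) = 8034 - 1*42 = 8034 - 42 = 7992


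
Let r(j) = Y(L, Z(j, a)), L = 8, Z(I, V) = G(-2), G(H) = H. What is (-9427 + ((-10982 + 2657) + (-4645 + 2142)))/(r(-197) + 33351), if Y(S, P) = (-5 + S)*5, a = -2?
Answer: -20255/33366 ≈ -0.60705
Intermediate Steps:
Z(I, V) = -2
Y(S, P) = -25 + 5*S
r(j) = 15 (r(j) = -25 + 5*8 = -25 + 40 = 15)
(-9427 + ((-10982 + 2657) + (-4645 + 2142)))/(r(-197) + 33351) = (-9427 + ((-10982 + 2657) + (-4645 + 2142)))/(15 + 33351) = (-9427 + (-8325 - 2503))/33366 = (-9427 - 10828)*(1/33366) = -20255*1/33366 = -20255/33366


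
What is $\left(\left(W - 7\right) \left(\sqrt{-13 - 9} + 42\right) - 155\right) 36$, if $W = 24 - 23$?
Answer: $-14652 - 216 i \sqrt{22} \approx -14652.0 - 1013.1 i$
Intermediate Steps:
$W = 1$ ($W = 24 - 23 = 1$)
$\left(\left(W - 7\right) \left(\sqrt{-13 - 9} + 42\right) - 155\right) 36 = \left(\left(1 - 7\right) \left(\sqrt{-13 - 9} + 42\right) - 155\right) 36 = \left(- 6 \left(\sqrt{-22} + 42\right) - 155\right) 36 = \left(- 6 \left(i \sqrt{22} + 42\right) - 155\right) 36 = \left(- 6 \left(42 + i \sqrt{22}\right) - 155\right) 36 = \left(\left(-252 - 6 i \sqrt{22}\right) - 155\right) 36 = \left(-407 - 6 i \sqrt{22}\right) 36 = -14652 - 216 i \sqrt{22}$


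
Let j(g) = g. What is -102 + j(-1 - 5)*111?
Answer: -768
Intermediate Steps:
-102 + j(-1 - 5)*111 = -102 + (-1 - 5)*111 = -102 - 6*111 = -102 - 666 = -768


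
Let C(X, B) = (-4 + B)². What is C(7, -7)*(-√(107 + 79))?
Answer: -121*√186 ≈ -1650.2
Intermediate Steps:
C(7, -7)*(-√(107 + 79)) = (-4 - 7)²*(-√(107 + 79)) = (-11)²*(-√186) = 121*(-√186) = -121*√186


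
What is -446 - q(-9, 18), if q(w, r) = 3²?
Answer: -455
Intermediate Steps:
q(w, r) = 9
-446 - q(-9, 18) = -446 - 1*9 = -446 - 9 = -455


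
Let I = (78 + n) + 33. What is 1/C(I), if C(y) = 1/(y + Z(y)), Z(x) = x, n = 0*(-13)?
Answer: 222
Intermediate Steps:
n = 0
I = 111 (I = (78 + 0) + 33 = 78 + 33 = 111)
C(y) = 1/(2*y) (C(y) = 1/(y + y) = 1/(2*y))
1/C(I) = 1/((½)/111) = 1/((½)*(1/111)) = 1/(1/222) = 222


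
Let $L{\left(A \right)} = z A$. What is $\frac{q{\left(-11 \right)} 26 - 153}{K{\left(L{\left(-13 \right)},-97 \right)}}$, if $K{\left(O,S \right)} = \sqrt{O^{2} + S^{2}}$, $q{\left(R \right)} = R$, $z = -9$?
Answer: $- \frac{439 \sqrt{23098}}{23098} \approx -2.8885$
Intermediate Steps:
$L{\left(A \right)} = - 9 A$
$\frac{q{\left(-11 \right)} 26 - 153}{K{\left(L{\left(-13 \right)},-97 \right)}} = \frac{\left(-11\right) 26 - 153}{\sqrt{\left(\left(-9\right) \left(-13\right)\right)^{2} + \left(-97\right)^{2}}} = \frac{-286 - 153}{\sqrt{117^{2} + 9409}} = - \frac{439}{\sqrt{13689 + 9409}} = - \frac{439}{\sqrt{23098}} = - 439 \frac{\sqrt{23098}}{23098} = - \frac{439 \sqrt{23098}}{23098}$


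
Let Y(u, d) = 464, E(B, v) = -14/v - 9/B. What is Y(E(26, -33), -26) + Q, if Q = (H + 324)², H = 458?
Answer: 611988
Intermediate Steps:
Q = 611524 (Q = (458 + 324)² = 782² = 611524)
Y(E(26, -33), -26) + Q = 464 + 611524 = 611988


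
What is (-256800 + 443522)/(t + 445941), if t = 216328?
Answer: 186722/662269 ≈ 0.28194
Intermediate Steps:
(-256800 + 443522)/(t + 445941) = (-256800 + 443522)/(216328 + 445941) = 186722/662269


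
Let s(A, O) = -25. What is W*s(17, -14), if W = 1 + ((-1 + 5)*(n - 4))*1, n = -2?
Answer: 575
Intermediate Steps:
W = -23 (W = 1 + ((-1 + 5)*(-2 - 4))*1 = 1 + (4*(-6))*1 = 1 - 24*1 = 1 - 24 = -23)
W*s(17, -14) = -23*(-25) = 575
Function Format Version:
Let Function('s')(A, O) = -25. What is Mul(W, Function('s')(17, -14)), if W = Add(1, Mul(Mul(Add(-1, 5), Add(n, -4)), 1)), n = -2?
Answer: 575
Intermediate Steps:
W = -23 (W = Add(1, Mul(Mul(Add(-1, 5), Add(-2, -4)), 1)) = Add(1, Mul(Mul(4, -6), 1)) = Add(1, Mul(-24, 1)) = Add(1, -24) = -23)
Mul(W, Function('s')(17, -14)) = Mul(-23, -25) = 575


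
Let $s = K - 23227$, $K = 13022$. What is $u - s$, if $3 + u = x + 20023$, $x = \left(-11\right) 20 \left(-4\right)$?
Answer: $31105$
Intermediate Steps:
$x = 880$ ($x = \left(-220\right) \left(-4\right) = 880$)
$s = -10205$ ($s = 13022 - 23227 = -10205$)
$u = 20900$ ($u = -3 + \left(880 + 20023\right) = -3 + 20903 = 20900$)
$u - s = 20900 - -10205 = 20900 + 10205 = 31105$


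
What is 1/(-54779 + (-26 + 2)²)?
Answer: -1/54203 ≈ -1.8449e-5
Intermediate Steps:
1/(-54779 + (-26 + 2)²) = 1/(-54779 + (-24)²) = 1/(-54779 + 576) = 1/(-54203) = -1/54203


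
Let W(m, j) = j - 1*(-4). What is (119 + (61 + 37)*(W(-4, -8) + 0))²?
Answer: 74529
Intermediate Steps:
W(m, j) = 4 + j (W(m, j) = j + 4 = 4 + j)
(119 + (61 + 37)*(W(-4, -8) + 0))² = (119 + (61 + 37)*((4 - 8) + 0))² = (119 + 98*(-4 + 0))² = (119 + 98*(-4))² = (119 - 392)² = (-273)² = 74529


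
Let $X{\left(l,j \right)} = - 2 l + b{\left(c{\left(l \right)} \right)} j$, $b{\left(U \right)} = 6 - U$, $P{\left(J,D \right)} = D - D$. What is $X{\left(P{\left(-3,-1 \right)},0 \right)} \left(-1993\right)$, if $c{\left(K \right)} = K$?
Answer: $0$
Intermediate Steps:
$P{\left(J,D \right)} = 0$
$X{\left(l,j \right)} = - 2 l + j \left(6 - l\right)$ ($X{\left(l,j \right)} = - 2 l + \left(6 - l\right) j = - 2 l + j \left(6 - l\right)$)
$X{\left(P{\left(-3,-1 \right)},0 \right)} \left(-1993\right) = \left(\left(-2\right) 0 - 0 \left(-6 + 0\right)\right) \left(-1993\right) = \left(0 - 0 \left(-6\right)\right) \left(-1993\right) = \left(0 + 0\right) \left(-1993\right) = 0 \left(-1993\right) = 0$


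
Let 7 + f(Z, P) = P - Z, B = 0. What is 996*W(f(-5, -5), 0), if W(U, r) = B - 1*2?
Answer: -1992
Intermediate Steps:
f(Z, P) = -7 + P - Z (f(Z, P) = -7 + (P - Z) = -7 + P - Z)
W(U, r) = -2 (W(U, r) = 0 - 1*2 = 0 - 2 = -2)
996*W(f(-5, -5), 0) = 996*(-2) = -1992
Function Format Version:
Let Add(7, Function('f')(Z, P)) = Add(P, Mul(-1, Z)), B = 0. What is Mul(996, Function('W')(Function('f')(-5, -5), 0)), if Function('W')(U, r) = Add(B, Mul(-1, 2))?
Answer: -1992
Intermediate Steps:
Function('f')(Z, P) = Add(-7, P, Mul(-1, Z)) (Function('f')(Z, P) = Add(-7, Add(P, Mul(-1, Z))) = Add(-7, P, Mul(-1, Z)))
Function('W')(U, r) = -2 (Function('W')(U, r) = Add(0, Mul(-1, 2)) = Add(0, -2) = -2)
Mul(996, Function('W')(Function('f')(-5, -5), 0)) = Mul(996, -2) = -1992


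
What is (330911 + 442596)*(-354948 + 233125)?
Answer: -94230943261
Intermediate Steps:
(330911 + 442596)*(-354948 + 233125) = 773507*(-121823) = -94230943261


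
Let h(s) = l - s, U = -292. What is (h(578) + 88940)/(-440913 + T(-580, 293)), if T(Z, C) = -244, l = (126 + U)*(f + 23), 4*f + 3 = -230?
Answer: -188427/882314 ≈ -0.21356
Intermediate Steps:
f = -233/4 (f = -¾ + (¼)*(-230) = -¾ - 115/2 = -233/4 ≈ -58.250)
l = 11703/2 (l = (126 - 292)*(-233/4 + 23) = -166*(-141/4) = 11703/2 ≈ 5851.5)
h(s) = 11703/2 - s
(h(578) + 88940)/(-440913 + T(-580, 293)) = ((11703/2 - 1*578) + 88940)/(-440913 - 244) = ((11703/2 - 578) + 88940)/(-441157) = (10547/2 + 88940)*(-1/441157) = (188427/2)*(-1/441157) = -188427/882314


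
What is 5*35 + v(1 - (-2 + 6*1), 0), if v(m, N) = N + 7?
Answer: 182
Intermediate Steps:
v(m, N) = 7 + N
5*35 + v(1 - (-2 + 6*1), 0) = 5*35 + (7 + 0) = 175 + 7 = 182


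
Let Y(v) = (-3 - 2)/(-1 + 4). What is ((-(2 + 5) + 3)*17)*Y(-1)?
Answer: 340/3 ≈ 113.33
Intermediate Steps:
Y(v) = -5/3
((-(2 + 5) + 3)*17)*Y(-1) = ((-(2 + 5) + 3)*17)*(-5/3) = ((-1*7 + 3)*17)*(-5/3) = ((-7 + 3)*17)*(-5/3) = -4*17*(-5/3) = -68*(-5/3) = 340/3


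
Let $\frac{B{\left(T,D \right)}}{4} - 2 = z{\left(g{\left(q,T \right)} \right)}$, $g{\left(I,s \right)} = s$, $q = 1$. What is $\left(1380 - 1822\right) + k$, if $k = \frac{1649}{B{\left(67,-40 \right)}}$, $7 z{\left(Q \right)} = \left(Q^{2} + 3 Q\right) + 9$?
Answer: $- \frac{8321041}{18852} \approx -441.39$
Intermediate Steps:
$z{\left(Q \right)} = \frac{9}{7} + \frac{Q^{2}}{7} + \frac{3 Q}{7}$ ($z{\left(Q \right)} = \frac{\left(Q^{2} + 3 Q\right) + 9}{7} = \frac{9 + Q^{2} + 3 Q}{7} = \frac{9}{7} + \frac{Q^{2}}{7} + \frac{3 Q}{7}$)
$B{\left(T,D \right)} = \frac{92}{7} + \frac{4 T^{2}}{7} + \frac{12 T}{7}$ ($B{\left(T,D \right)} = 8 + 4 \left(\frac{9}{7} + \frac{T^{2}}{7} + \frac{3 T}{7}\right) = 8 + \left(\frac{36}{7} + \frac{4 T^{2}}{7} + \frac{12 T}{7}\right) = \frac{92}{7} + \frac{4 T^{2}}{7} + \frac{12 T}{7}$)
$k = \frac{11543}{18852}$ ($k = \frac{1649}{\frac{92}{7} + \frac{4 \cdot 67^{2}}{7} + \frac{12}{7} \cdot 67} = \frac{1649}{\frac{92}{7} + \frac{4}{7} \cdot 4489 + \frac{804}{7}} = \frac{1649}{\frac{92}{7} + \frac{17956}{7} + \frac{804}{7}} = \frac{1649}{\frac{18852}{7}} = 1649 \cdot \frac{7}{18852} = \frac{11543}{18852} \approx 0.6123$)
$\left(1380 - 1822\right) + k = \left(1380 - 1822\right) + \frac{11543}{18852} = -442 + \frac{11543}{18852} = - \frac{8321041}{18852}$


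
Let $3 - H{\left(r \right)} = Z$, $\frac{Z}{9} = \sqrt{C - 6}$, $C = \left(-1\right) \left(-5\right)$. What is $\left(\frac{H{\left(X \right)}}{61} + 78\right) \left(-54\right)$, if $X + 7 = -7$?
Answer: $- \frac{257094}{61} + \frac{486 i}{61} \approx -4214.7 + 7.9672 i$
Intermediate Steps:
$X = -14$ ($X = -7 - 7 = -14$)
$C = 5$
$Z = 9 i$ ($Z = 9 \sqrt{5 - 6} = 9 \sqrt{-1} = 9 i \approx 9.0 i$)
$H{\left(r \right)} = 3 - 9 i$
$\left(\frac{H{\left(X \right)}}{61} + 78\right) \left(-54\right) = \left(\frac{3 - 9 i}{61} + 78\right) \left(-54\right) = \left(\left(3 - 9 i\right) \frac{1}{61} + 78\right) \left(-54\right) = \left(\left(\frac{3}{61} - \frac{9 i}{61}\right) + 78\right) \left(-54\right) = \left(\frac{4761}{61} - \frac{9 i}{61}\right) \left(-54\right) = - \frac{257094}{61} + \frac{486 i}{61}$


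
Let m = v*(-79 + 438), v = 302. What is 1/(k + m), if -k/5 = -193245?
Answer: 1/1074643 ≈ 9.3054e-7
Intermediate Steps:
k = 966225 (k = -5*(-193245) = 966225)
m = 108418 (m = 302*(-79 + 438) = 302*359 = 108418)
1/(k + m) = 1/(966225 + 108418) = 1/1074643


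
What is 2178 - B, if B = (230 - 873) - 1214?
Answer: 4035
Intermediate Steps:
B = -1857 (B = -643 - 1214 = -1857)
2178 - B = 2178 - 1*(-1857) = 2178 + 1857 = 4035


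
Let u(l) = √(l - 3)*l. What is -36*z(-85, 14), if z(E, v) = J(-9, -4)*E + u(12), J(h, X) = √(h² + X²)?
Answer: -1296 + 3060*√97 ≈ 28842.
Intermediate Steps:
J(h, X) = √(X² + h²)
u(l) = l*√(-3 + l) (u(l) = √(-3 + l)*l = l*√(-3 + l))
z(E, v) = 36 + E*√97 (z(E, v) = √((-4)² + (-9)²)*E + 12*√(-3 + 12) = √(16 + 81)*E + 12*√9 = √97*E + 12*3 = E*√97 + 36 = 36 + E*√97)
-36*z(-85, 14) = -36*(36 - 85*√97) = -1296 + 3060*√97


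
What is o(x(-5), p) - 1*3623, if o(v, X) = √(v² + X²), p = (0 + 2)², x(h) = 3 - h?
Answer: -3623 + 4*√5 ≈ -3614.1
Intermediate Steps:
p = 4 (p = 2² = 4)
o(v, X) = √(X² + v²)
o(x(-5), p) - 1*3623 = √(4² + (3 - 1*(-5))²) - 1*3623 = √(16 + (3 + 5)²) - 3623 = √(16 + 8²) - 3623 = √(16 + 64) - 3623 = √80 - 3623 = 4*√5 - 3623 = -3623 + 4*√5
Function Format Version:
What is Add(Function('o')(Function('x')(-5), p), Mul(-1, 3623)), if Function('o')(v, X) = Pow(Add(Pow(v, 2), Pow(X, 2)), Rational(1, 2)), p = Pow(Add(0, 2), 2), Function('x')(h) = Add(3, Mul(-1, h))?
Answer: Add(-3623, Mul(4, Pow(5, Rational(1, 2)))) ≈ -3614.1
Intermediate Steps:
p = 4 (p = Pow(2, 2) = 4)
Function('o')(v, X) = Pow(Add(Pow(X, 2), Pow(v, 2)), Rational(1, 2))
Add(Function('o')(Function('x')(-5), p), Mul(-1, 3623)) = Add(Pow(Add(Pow(4, 2), Pow(Add(3, Mul(-1, -5)), 2)), Rational(1, 2)), Mul(-1, 3623)) = Add(Pow(Add(16, Pow(Add(3, 5), 2)), Rational(1, 2)), -3623) = Add(Pow(Add(16, Pow(8, 2)), Rational(1, 2)), -3623) = Add(Pow(Add(16, 64), Rational(1, 2)), -3623) = Add(Pow(80, Rational(1, 2)), -3623) = Add(Mul(4, Pow(5, Rational(1, 2))), -3623) = Add(-3623, Mul(4, Pow(5, Rational(1, 2))))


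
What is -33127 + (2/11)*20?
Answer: -364357/11 ≈ -33123.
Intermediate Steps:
-33127 + (2/11)*20 = -33127 + 40/11 = -364357/11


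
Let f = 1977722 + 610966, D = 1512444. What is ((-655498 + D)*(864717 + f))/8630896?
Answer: 1479690800565/4315448 ≈ 3.4288e+5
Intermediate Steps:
f = 2588688
((-655498 + D)*(864717 + f))/8630896 = ((-655498 + 1512444)*(864717 + 2588688))/8630896 = (856946*3453405)*(1/8630896) = 2959381601130*(1/8630896) = 1479690800565/4315448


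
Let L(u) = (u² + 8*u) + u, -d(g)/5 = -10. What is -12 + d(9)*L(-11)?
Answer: 1088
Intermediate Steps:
d(g) = 50 (d(g) = -5*(-10) = 50)
L(u) = u² + 9*u
-12 + d(9)*L(-11) = -12 + 50*(-11*(9 - 11)) = -12 + 50*(-11*(-2)) = -12 + 50*22 = -12 + 1100 = 1088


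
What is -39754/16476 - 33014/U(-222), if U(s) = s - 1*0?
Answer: 44592773/304806 ≈ 146.30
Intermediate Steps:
U(s) = s (U(s) = s + 0 = s)
-39754/16476 - 33014/U(-222) = -39754/16476 - 33014/(-222) = -39754*1/16476 - 33014*(-1/222) = -19877/8238 + 16507/111 = 44592773/304806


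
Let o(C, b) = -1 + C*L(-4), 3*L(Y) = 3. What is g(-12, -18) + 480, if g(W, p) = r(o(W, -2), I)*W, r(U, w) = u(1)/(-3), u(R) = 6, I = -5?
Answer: 504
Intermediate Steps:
L(Y) = 1 (L(Y) = (⅓)*3 = 1)
o(C, b) = -1 + C (o(C, b) = -1 + C*1 = -1 + C)
r(U, w) = -2 (r(U, w) = 6/(-3) = 6*(-⅓) = -2)
g(W, p) = -2*W
g(-12, -18) + 480 = -2*(-12) + 480 = 24 + 480 = 504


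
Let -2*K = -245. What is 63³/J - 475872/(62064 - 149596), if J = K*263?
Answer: 379780818/28776145 ≈ 13.198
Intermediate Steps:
K = 245/2 (K = -½*(-245) = 245/2 ≈ 122.50)
J = 64435/2 (J = (245/2)*263 = 64435/2 ≈ 32218.)
63³/J - 475872/(62064 - 149596) = 63³/(64435/2) - 475872/(62064 - 149596) = 250047*(2/64435) - 475872/(-87532) = 10206/1315 - 475872*(-1/87532) = 10206/1315 + 118968/21883 = 379780818/28776145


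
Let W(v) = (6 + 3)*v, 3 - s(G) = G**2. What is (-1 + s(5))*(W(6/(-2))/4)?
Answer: 621/4 ≈ 155.25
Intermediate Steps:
s(G) = 3 - G**2
W(v) = 9*v
(-1 + s(5))*(W(6/(-2))/4) = (-1 + (3 - 1*5**2))*((9*(6/(-2)))/4) = (-1 + (3 - 1*25))*((9*(6*(-1/2)))*(1/4)) = (-1 + (3 - 25))*((9*(-3))*(1/4)) = (-1 - 22)*(-27*1/4) = -23*(-27/4) = 621/4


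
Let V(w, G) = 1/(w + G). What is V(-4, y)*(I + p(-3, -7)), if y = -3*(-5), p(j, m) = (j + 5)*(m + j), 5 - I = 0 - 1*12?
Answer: -3/11 ≈ -0.27273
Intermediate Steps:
I = 17 (I = 5 - (0 - 1*12) = 5 - (0 - 12) = 5 - 1*(-12) = 5 + 12 = 17)
p(j, m) = (5 + j)*(j + m)
y = 15
V(w, G) = 1/(G + w)
V(-4, y)*(I + p(-3, -7)) = (17 + ((-3)**2 + 5*(-3) + 5*(-7) - 3*(-7)))/(15 - 4) = (17 + (9 - 15 - 35 + 21))/11 = (17 - 20)/11 = (1/11)*(-3) = -3/11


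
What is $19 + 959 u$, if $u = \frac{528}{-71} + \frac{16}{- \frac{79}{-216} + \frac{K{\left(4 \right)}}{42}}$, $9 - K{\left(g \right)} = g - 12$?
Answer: $\frac{1058880593}{82715} \approx 12802.0$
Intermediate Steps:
$K{\left(g \right)} = 21 - g$ ($K{\left(g \right)} = 9 - \left(g - 12\right) = 9 - \left(-12 + g\right) = 21 - g$)
$u = \frac{1102512}{82715}$ ($u = \frac{528}{-71} + \frac{16}{- \frac{79}{-216} + \frac{21 - 4}{42}} = 528 \left(- \frac{1}{71}\right) + \frac{16}{\left(-79\right) \left(- \frac{1}{216}\right) + \left(21 - 4\right) \frac{1}{42}} = - \frac{528}{71} + \frac{16}{\frac{79}{216} + 17 \cdot \frac{1}{42}} = - \frac{528}{71} + \frac{16}{\frac{79}{216} + \frac{17}{42}} = - \frac{528}{71} + \frac{16}{\frac{1165}{1512}} = - \frac{528}{71} + 16 \cdot \frac{1512}{1165} = - \frac{528}{71} + \frac{24192}{1165} = \frac{1102512}{82715} \approx 13.329$)
$19 + 959 u = 19 + 959 \cdot \frac{1102512}{82715} = 19 + \frac{1057309008}{82715} = \frac{1058880593}{82715}$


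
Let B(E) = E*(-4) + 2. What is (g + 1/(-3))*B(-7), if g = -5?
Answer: -160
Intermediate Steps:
B(E) = 2 - 4*E (B(E) = -4*E + 2 = 2 - 4*E)
(g + 1/(-3))*B(-7) = (-5 + 1/(-3))*(2 - 4*(-7)) = (-5 - ⅓)*(2 + 28) = -16/3*30 = -160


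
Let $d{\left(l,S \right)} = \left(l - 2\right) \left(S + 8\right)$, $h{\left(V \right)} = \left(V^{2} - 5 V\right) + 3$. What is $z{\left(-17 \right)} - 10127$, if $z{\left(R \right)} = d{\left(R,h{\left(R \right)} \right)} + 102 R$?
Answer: $-19176$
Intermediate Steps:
$h{\left(V \right)} = 3 + V^{2} - 5 V$
$d{\left(l,S \right)} = \left(-2 + l\right) \left(8 + S\right)$
$z{\left(R \right)} = -22 - 2 R^{2} + 120 R + R \left(3 + R^{2} - 5 R\right)$ ($z{\left(R \right)} = \left(-16 - 2 \left(3 + R^{2} - 5 R\right) + 8 R + \left(3 + R^{2} - 5 R\right) R\right) + 102 R = \left(-16 - \left(6 - 10 R + 2 R^{2}\right) + 8 R + R \left(3 + R^{2} - 5 R\right)\right) + 102 R = \left(-22 - 2 R^{2} + 18 R + R \left(3 + R^{2} - 5 R\right)\right) + 102 R = -22 - 2 R^{2} + 120 R + R \left(3 + R^{2} - 5 R\right)$)
$z{\left(-17 \right)} - 10127 = \left(-22 + \left(-17\right)^{3} - 7 \left(-17\right)^{2} + 123 \left(-17\right)\right) - 10127 = \left(-22 - 4913 - 2023 - 2091\right) - 10127 = -9049 - 10127 = -19176$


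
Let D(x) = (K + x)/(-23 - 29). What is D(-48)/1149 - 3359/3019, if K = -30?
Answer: -2569975/2312554 ≈ -1.1113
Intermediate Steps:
D(x) = 15/26 - x/52 (D(x) = (-30 + x)/(-23 - 29) = (-30 + x)/(-52) = (-30 + x)*(-1/52) = 15/26 - x/52)
D(-48)/1149 - 3359/3019 = (15/26 - 1/52*(-48))/1149 - 3359/3019 = (15/26 + 12/13)*(1/1149) - 3359*1/3019 = (3/2)*(1/1149) - 3359/3019 = 1/766 - 3359/3019 = -2569975/2312554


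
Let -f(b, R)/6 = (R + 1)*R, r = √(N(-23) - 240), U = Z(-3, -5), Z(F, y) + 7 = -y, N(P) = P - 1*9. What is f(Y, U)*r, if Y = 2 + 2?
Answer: -48*I*√17 ≈ -197.91*I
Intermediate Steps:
N(P) = -9 + P (N(P) = P - 9 = -9 + P)
Z(F, y) = -7 - y
U = -2 (U = -7 - 1*(-5) = -7 + 5 = -2)
r = 4*I*√17 (r = √((-9 - 23) - 240) = √(-32 - 240) = √(-272) = 4*I*√17 ≈ 16.492*I)
Y = 4
f(b, R) = -6*R*(1 + R) (f(b, R) = -6*(R + 1)*R = -6*(1 + R)*R = -6*R*(1 + R))
f(Y, U)*r = (-6*(-2)*(1 - 2))*(4*I*√17) = (-6*(-2)*(-1))*(4*I*√17) = -48*I*√17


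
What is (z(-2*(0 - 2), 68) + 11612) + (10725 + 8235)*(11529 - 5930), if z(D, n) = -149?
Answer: 106168503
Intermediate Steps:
(z(-2*(0 - 2), 68) + 11612) + (10725 + 8235)*(11529 - 5930) = (-149 + 11612) + (10725 + 8235)*(11529 - 5930) = 11463 + 18960*5599 = 11463 + 106157040 = 106168503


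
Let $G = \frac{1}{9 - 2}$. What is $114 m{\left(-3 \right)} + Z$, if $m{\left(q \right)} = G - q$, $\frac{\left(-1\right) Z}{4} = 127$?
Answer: $- \frac{1048}{7} \approx -149.71$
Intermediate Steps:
$Z = -508$ ($Z = \left(-4\right) 127 = -508$)
$G = \frac{1}{7} \approx 0.14286$
$m{\left(q \right)} = \frac{1}{7} - q$
$114 m{\left(-3 \right)} + Z = 114 \left(\frac{1}{7} - -3\right) - 508 = 114 \left(\frac{1}{7} + 3\right) - 508 = 114 \cdot \frac{22}{7} - 508 = \frac{2508}{7} - 508 = - \frac{1048}{7}$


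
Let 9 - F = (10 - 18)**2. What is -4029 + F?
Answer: -4084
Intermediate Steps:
F = -55 (F = 9 - (10 - 18)**2 = 9 - 1*(-8)**2 = 9 - 1*64 = 9 - 64 = -55)
-4029 + F = -4029 - 55 = -4084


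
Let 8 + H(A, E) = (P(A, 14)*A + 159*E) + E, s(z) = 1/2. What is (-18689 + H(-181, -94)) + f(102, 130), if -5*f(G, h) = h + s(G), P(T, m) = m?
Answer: -362971/10 ≈ -36297.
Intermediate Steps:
s(z) = 1/2
H(A, E) = -8 + 14*A + 160*E (H(A, E) = -8 + ((14*A + 159*E) + E) = -8 + (14*A + 160*E) = -8 + 14*A + 160*E)
f(G, h) = -1/10 - h/5 (f(G, h) = -(h + 1/2)/5 = -(1/2 + h)/5 = -1/10 - h/5)
(-18689 + H(-181, -94)) + f(102, 130) = (-18689 + (-8 + 14*(-181) + 160*(-94))) + (-1/10 - 1/5*130) = (-18689 + (-8 - 2534 - 15040)) + (-1/10 - 26) = (-18689 - 17582) - 261/10 = -36271 - 261/10 = -362971/10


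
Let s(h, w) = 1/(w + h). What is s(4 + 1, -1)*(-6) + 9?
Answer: 15/2 ≈ 7.5000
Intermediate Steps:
s(h, w) = 1/(h + w)
s(4 + 1, -1)*(-6) + 9 = -6/((4 + 1) - 1) + 9 = -6/(5 - 1) + 9 = -6/4 + 9 = (1/4)*(-6) + 9 = -3/2 + 9 = 15/2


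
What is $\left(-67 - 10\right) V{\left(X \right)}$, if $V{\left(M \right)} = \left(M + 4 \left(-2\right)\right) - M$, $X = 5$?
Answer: $616$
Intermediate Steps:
$V{\left(M \right)} = -8$ ($V{\left(M \right)} = \left(M - 8\right) - M = \left(-8 + M\right) - M = -8$)
$\left(-67 - 10\right) V{\left(X \right)} = \left(-67 - 10\right) \left(-8\right) = \left(-77\right) \left(-8\right) = 616$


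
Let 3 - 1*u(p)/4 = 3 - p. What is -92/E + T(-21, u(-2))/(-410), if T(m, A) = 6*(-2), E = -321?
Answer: 20786/65805 ≈ 0.31587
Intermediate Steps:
u(p) = 4*p (u(p) = 12 - 4*(3 - p) = 12 + (-12 + 4*p) = 4*p)
T(m, A) = -12
-92/E + T(-21, u(-2))/(-410) = -92/(-321) - 12/(-410) = -92*(-1/321) - 12*(-1/410) = 92/321 + 6/205 = 20786/65805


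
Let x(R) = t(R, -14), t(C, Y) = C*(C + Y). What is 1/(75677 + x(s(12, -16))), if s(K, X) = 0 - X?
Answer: 1/75709 ≈ 1.3208e-5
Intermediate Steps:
s(K, X) = -X
x(R) = R*(-14 + R) (x(R) = R*(R - 14) = R*(-14 + R))
1/(75677 + x(s(12, -16))) = 1/(75677 + (-1*(-16))*(-14 - 1*(-16))) = 1/(75677 + 16*(-14 + 16)) = 1/(75677 + 16*2) = 1/(75677 + 32) = 1/75709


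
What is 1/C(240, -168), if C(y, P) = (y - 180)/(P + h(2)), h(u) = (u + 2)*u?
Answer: -8/3 ≈ -2.6667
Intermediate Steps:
h(u) = u*(2 + u) (h(u) = (2 + u)*u = u*(2 + u))
C(y, P) = (-180 + y)/(8 + P) (C(y, P) = (y - 180)/(P + 2*(2 + 2)) = (-180 + y)/(P + 2*4) = (-180 + y)/(P + 8) = (-180 + y)/(8 + P))
1/C(240, -168) = 1/((-180 + 240)/(8 - 168)) = 1/(60/(-160)) = 1/(-1/160*60) = 1/(-3/8) = -8/3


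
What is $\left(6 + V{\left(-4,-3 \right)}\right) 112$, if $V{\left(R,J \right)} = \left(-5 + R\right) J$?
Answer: $3696$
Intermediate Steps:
$V{\left(R,J \right)} = J \left(-5 + R\right)$
$\left(6 + V{\left(-4,-3 \right)}\right) 112 = \left(6 - 3 \left(-5 - 4\right)\right) 112 = \left(6 - -27\right) 112 = \left(6 + 27\right) 112 = 33 \cdot 112 = 3696$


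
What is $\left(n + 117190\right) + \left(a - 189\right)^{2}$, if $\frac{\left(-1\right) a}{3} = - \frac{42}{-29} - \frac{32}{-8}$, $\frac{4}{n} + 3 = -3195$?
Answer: $\frac{214296083503}{1344759} \approx 1.5936 \cdot 10^{5}$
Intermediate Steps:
$n = - \frac{2}{1599}$ ($n = \frac{4}{-3 - 3195} = \frac{4}{-3198} = 4 \left(- \frac{1}{3198}\right) = - \frac{2}{1599} \approx -0.0012508$)
$a = - \frac{474}{29}$ ($a = - 3 \left(- \frac{42}{-29} - \frac{32}{-8}\right) = - 3 \left(\left(-42\right) \left(- \frac{1}{29}\right) - -4\right) = - 3 \left(\frac{42}{29} + 4\right) = \left(-3\right) \frac{158}{29} = - \frac{474}{29} \approx -16.345$)
$\left(n + 117190\right) + \left(a - 189\right)^{2} = \left(- \frac{2}{1599} + 117190\right) + \left(- \frac{474}{29} - 189\right)^{2} = \frac{187386808}{1599} + \left(- \frac{5955}{29}\right)^{2} = \frac{187386808}{1599} + \frac{35462025}{841} = \frac{214296083503}{1344759}$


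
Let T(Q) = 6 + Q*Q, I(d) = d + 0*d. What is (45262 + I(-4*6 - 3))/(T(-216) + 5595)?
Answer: 45235/52257 ≈ 0.86563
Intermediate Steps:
I(d) = d (I(d) = d + 0 = d)
T(Q) = 6 + Q²
(45262 + I(-4*6 - 3))/(T(-216) + 5595) = (45262 + (-4*6 - 3))/((6 + (-216)²) + 5595) = (45262 + (-24 - 3))/((6 + 46656) + 5595) = (45262 - 27)/(46662 + 5595) = 45235/52257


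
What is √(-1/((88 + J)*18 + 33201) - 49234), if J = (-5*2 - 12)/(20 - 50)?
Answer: I*√1490454387969909/173991 ≈ 221.89*I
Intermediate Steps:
J = 11/15 (J = (-10 - 12)/(-30) = -22*(-1/30) = 11/15 ≈ 0.73333)
√(-1/((88 + J)*18 + 33201) - 49234) = √(-1/((88 + 11/15)*18 + 33201) - 49234) = √(-1/((1331/15)*18 + 33201) - 49234) = √(-1/(7986/5 + 33201) - 49234) = √(-1/173991/5 - 49234) = √(-1*5/173991 - 49234) = √(-5/173991 - 49234) = √(-8566272899/173991) = I*√1490454387969909/173991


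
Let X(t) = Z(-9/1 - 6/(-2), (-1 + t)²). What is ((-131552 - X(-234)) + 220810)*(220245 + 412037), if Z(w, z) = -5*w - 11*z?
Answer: 440512766246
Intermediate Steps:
Z(w, z) = -11*z - 5*w
X(t) = 30 - 11*(-1 + t)² (X(t) = -11*(-1 + t)² - 5*(-9/1 - 6/(-2)) = -11*(-1 + t)² - 5*(-9*1 - 6*(-½)) = -11*(-1 + t)² - 5*(-9 + 3) = -11*(-1 + t)² - 5*(-6) = -11*(-1 + t)² + 30 = 30 - 11*(-1 + t)²)
((-131552 - X(-234)) + 220810)*(220245 + 412037) = ((-131552 - (30 - 11*(-1 - 234)²)) + 220810)*(220245 + 412037) = ((-131552 - (30 - 11*(-235)²)) + 220810)*632282 = ((-131552 - (30 - 11*55225)) + 220810)*632282 = ((-131552 - (30 - 607475)) + 220810)*632282 = ((-131552 - 1*(-607445)) + 220810)*632282 = ((-131552 + 607445) + 220810)*632282 = (475893 + 220810)*632282 = 696703*632282 = 440512766246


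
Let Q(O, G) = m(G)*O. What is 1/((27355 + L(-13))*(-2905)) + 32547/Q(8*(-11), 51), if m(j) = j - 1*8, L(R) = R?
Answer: -1292579859377/150278740920 ≈ -8.6012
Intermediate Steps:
m(j) = -8 + j (m(j) = j - 8 = -8 + j)
Q(O, G) = O*(-8 + G) (Q(O, G) = (-8 + G)*O = O*(-8 + G))
1/((27355 + L(-13))*(-2905)) + 32547/Q(8*(-11), 51) = 1/((27355 - 13)*(-2905)) + 32547/(((8*(-11))*(-8 + 51))) = -1/2905/27342 + 32547/((-88*43)) = (1/27342)*(-1/2905) + 32547/(-3784) = -1/79428510 + 32547*(-1/3784) = -1/79428510 - 32547/3784 = -1292579859377/150278740920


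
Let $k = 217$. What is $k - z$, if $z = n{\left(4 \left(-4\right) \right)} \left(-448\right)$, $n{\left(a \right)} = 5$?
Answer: $2457$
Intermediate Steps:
$z = -2240$ ($z = 5 \left(-448\right) = -2240$)
$k - z = 217 - -2240 = 217 + 2240 = 2457$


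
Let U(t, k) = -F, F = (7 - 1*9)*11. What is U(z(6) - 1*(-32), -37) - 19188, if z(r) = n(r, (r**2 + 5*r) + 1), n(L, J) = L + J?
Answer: -19166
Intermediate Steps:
n(L, J) = J + L
z(r) = 1 + r**2 + 6*r (z(r) = ((r**2 + 5*r) + 1) + r = (1 + r**2 + 5*r) + r = 1 + r**2 + 6*r)
F = -22 (F = (7 - 9)*11 = -2*11 = -22)
U(t, k) = 22 (U(t, k) = -1*(-22) = 22)
U(z(6) - 1*(-32), -37) - 19188 = 22 - 19188 = -19166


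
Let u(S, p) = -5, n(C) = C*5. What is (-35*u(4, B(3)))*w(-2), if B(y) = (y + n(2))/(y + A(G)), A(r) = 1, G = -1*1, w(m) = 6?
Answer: 1050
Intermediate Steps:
G = -1
n(C) = 5*C
B(y) = (10 + y)/(1 + y) (B(y) = (y + 5*2)/(y + 1) = (y + 10)/(1 + y) = (10 + y)/(1 + y))
(-35*u(4, B(3)))*w(-2) = -35*(-5)*6 = 175*6 = 1050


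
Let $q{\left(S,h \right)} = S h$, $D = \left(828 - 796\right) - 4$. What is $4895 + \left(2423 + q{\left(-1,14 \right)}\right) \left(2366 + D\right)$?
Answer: $5772041$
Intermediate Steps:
$D = 28$ ($D = 32 - 4 = 28$)
$4895 + \left(2423 + q{\left(-1,14 \right)}\right) \left(2366 + D\right) = 4895 + \left(2423 - 14\right) \left(2366 + 28\right) = 4895 + \left(2423 - 14\right) 2394 = 4895 + 2409 \cdot 2394 = 4895 + 5767146 = 5772041$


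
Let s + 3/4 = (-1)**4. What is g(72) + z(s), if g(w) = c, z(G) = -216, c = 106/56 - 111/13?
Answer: -81043/364 ≈ -222.65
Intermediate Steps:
s = 1/4 (s = -3/4 + (-1)**4 = -3/4 + 1 = 1/4 ≈ 0.25000)
c = -2419/364 (c = 106*(1/56) - 111*1/13 = 53/28 - 111/13 = -2419/364 ≈ -6.6456)
g(w) = -2419/364
g(72) + z(s) = -2419/364 - 216 = -81043/364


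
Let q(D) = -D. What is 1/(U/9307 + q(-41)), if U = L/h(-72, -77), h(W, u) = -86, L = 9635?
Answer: 19522/800167 ≈ 0.024397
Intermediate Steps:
U = -9635/86 (U = 9635/(-86) = 9635*(-1/86) = -9635/86 ≈ -112.03)
1/(U/9307 + q(-41)) = 1/(-9635/86/9307 - 1*(-41)) = 1/(-9635/86*1/9307 + 41) = 1/(-235/19522 + 41) = 1/(800167/19522) = 19522/800167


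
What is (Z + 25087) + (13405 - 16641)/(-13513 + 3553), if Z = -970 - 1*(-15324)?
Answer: 98208899/2490 ≈ 39441.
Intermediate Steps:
Z = 14354 (Z = -970 + 15324 = 14354)
(Z + 25087) + (13405 - 16641)/(-13513 + 3553) = (14354 + 25087) + (13405 - 16641)/(-13513 + 3553) = 39441 - 3236/(-9960) = 39441 - 3236*(-1/9960) = 39441 + 809/2490 = 98208899/2490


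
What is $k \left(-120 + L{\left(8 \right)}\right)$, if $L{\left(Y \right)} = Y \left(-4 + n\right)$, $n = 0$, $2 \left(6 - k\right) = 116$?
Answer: $7904$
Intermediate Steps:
$k = -52$ ($k = 6 - 58 = -52$)
$L{\left(Y \right)} = - 4 Y$ ($L{\left(Y \right)} = Y \left(-4 + 0\right) = Y \left(-4\right) = - 4 Y$)
$k \left(-120 + L{\left(8 \right)}\right) = - 52 \left(-120 - 32\right) = \left(-52\right) \left(-152\right) = 7904$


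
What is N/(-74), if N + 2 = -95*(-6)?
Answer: -284/37 ≈ -7.6757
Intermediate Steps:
N = 568 (N = -2 - 95*(-6) = -2 + 570 = 568)
N/(-74) = 568/(-74) = 568*(-1/74) = -284/37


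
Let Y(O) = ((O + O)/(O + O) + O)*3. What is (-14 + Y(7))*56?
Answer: 560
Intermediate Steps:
Y(O) = 3 + 3*O (Y(O) = ((2*O)/((2*O)) + O)*3 = ((2*O)*(1/(2*O)) + O)*3 = (1 + O)*3 = 3 + 3*O)
(-14 + Y(7))*56 = (-14 + (3 + 3*7))*56 = (-14 + (3 + 21))*56 = (-14 + 24)*56 = 10*56 = 560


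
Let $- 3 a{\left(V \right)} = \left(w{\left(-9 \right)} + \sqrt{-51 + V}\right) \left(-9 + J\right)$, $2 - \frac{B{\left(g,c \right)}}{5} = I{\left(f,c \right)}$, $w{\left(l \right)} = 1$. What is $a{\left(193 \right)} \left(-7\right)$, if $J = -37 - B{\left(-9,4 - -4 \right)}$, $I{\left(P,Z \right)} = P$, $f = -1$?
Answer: $- \frac{427}{3} - \frac{427 \sqrt{142}}{3} \approx -1838.4$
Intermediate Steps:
$B{\left(g,c \right)} = 15$ ($B{\left(g,c \right)} = 10 - -5 = 10 + 5 = 15$)
$J = -52$ ($J = -37 - 15 = -52$)
$a{\left(V \right)} = \frac{61}{3} + \frac{61 \sqrt{-51 + V}}{3}$ ($a{\left(V \right)} = - \frac{\left(1 + \sqrt{-51 + V}\right) \left(-9 - 52\right)}{3} = - \frac{\left(1 + \sqrt{-51 + V}\right) \left(-61\right)}{3} = - \frac{-61 - 61 \sqrt{-51 + V}}{3} = \frac{61}{3} + \frac{61 \sqrt{-51 + V}}{3}$)
$a{\left(193 \right)} \left(-7\right) = \left(\frac{61}{3} + \frac{61 \sqrt{-51 + 193}}{3}\right) \left(-7\right) = \left(\frac{61}{3} + \frac{61 \sqrt{142}}{3}\right) \left(-7\right) = - \frac{427}{3} - \frac{427 \sqrt{142}}{3}$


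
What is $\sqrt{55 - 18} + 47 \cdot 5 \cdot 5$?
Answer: $1175 + \sqrt{37} \approx 1181.1$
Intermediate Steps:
$\sqrt{55 - 18} + 47 \cdot 5 \cdot 5 = \sqrt{37} + 47 \cdot 25 = \sqrt{37} + 1175 = 1175 + \sqrt{37}$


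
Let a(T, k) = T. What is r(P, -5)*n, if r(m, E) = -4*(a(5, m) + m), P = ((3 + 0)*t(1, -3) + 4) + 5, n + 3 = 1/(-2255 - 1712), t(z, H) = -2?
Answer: 380864/3967 ≈ 96.008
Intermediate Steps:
n = -11902/3967 (n = -3 + 1/(-2255 - 1712) = -3 + 1/(-3967) = -3 - 1/3967 = -11902/3967 ≈ -3.0003)
P = 3 (P = ((3 + 0)*(-2) + 4) + 5 = (3*(-2) + 4) + 5 = (-6 + 4) + 5 = -2 + 5 = 3)
r(m, E) = -20 - 4*m (r(m, E) = -4*(5 + m) = -20 - 4*m)
r(P, -5)*n = (-20 - 4*3)*(-11902/3967) = (-20 - 12)*(-11902/3967) = -32*(-11902/3967) = 380864/3967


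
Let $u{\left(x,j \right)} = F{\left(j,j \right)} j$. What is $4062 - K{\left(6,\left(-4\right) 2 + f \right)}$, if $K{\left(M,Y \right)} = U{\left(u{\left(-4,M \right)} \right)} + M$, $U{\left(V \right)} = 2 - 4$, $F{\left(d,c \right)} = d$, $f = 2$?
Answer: $4058$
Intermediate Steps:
$u{\left(x,j \right)} = j^{2}$ ($u{\left(x,j \right)} = j j = j^{2}$)
$U{\left(V \right)} = -2$ ($U{\left(V \right)} = 2 - 4 = -2$)
$K{\left(M,Y \right)} = -2 + M$
$4062 - K{\left(6,\left(-4\right) 2 + f \right)} = 4062 - \left(-2 + 6\right) = 4062 - 4 = 4058$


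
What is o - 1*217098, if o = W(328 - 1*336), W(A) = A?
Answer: -217106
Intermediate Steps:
o = -8 (o = 328 - 1*336 = 328 - 336 = -8)
o - 1*217098 = -8 - 1*217098 = -8 - 217098 = -217106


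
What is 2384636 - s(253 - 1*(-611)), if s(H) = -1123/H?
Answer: 2060326627/864 ≈ 2.3846e+6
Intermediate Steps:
2384636 - s(253 - 1*(-611)) = 2384636 - (-1123)/(253 - 1*(-611)) = 2384636 - (-1123)/(253 + 611) = 2384636 - (-1123)/864 = 2384636 - 1*(-1123/864) = 2384636 + 1123/864 = 2060326627/864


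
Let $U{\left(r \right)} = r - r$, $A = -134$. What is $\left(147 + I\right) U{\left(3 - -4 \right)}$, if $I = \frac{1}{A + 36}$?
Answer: $0$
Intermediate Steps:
$U{\left(r \right)} = 0$
$I = - \frac{1}{98}$ ($I = \frac{1}{-134 + 36} = \frac{1}{-98} = - \frac{1}{98} \approx -0.010204$)
$\left(147 + I\right) U{\left(3 - -4 \right)} = \left(147 - \frac{1}{98}\right) 0 = \frac{14405}{98} \cdot 0 = 0$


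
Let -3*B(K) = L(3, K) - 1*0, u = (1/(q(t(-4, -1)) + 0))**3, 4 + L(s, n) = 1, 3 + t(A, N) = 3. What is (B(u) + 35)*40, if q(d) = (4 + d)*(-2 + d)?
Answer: 1440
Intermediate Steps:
t(A, N) = 0 (t(A, N) = -3 + 3 = 0)
L(s, n) = -3 (L(s, n) = -4 + 1 = -3)
q(d) = (-2 + d)*(4 + d)
u = -1/512 (u = (1/((-8 + 0**2 + 2*0) + 0))**3 = (1/((-8 + 0 + 0) + 0))**3 = (1/(-8 + 0))**3 = (1/(-8))**3 = (-1/8)**3 = -1/512 ≈ -0.0019531)
B(K) = 1 (B(K) = -(-3 - 1*0)/3 = -(-3 + 0)/3 = -1/3*(-3) = 1)
(B(u) + 35)*40 = (1 + 35)*40 = 36*40 = 1440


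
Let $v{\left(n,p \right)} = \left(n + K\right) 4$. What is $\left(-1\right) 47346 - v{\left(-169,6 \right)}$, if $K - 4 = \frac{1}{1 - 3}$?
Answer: $-46684$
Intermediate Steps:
$K = \frac{7}{2}$ ($K = 4 + \frac{1}{1 - 3} = 4 + \frac{1}{-2} = 4 - \frac{1}{2} = \frac{7}{2} \approx 3.5$)
$v{\left(n,p \right)} = 14 + 4 n$ ($v{\left(n,p \right)} = \left(n + \frac{7}{2}\right) 4 = \left(\frac{7}{2} + n\right) 4 = 14 + 4 n$)
$\left(-1\right) 47346 - v{\left(-169,6 \right)} = \left(-1\right) 47346 - \left(14 + 4 \left(-169\right)\right) = -47346 - \left(14 - 676\right) = -47346 - -662 = -47346 + 662 = -46684$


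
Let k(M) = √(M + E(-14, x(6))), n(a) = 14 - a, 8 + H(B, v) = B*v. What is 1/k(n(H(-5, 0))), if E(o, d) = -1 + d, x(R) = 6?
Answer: √3/9 ≈ 0.19245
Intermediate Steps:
H(B, v) = -8 + B*v
k(M) = √(5 + M) (k(M) = √(M + (-1 + 6)) = √(M + 5) = √(5 + M))
1/k(n(H(-5, 0))) = 1/(√(5 + (14 - (-8 - 5*0)))) = 1/(√(5 + (14 - (-8 + 0)))) = 1/(√(5 + (14 - 1*(-8)))) = 1/(√(5 + (14 + 8))) = 1/(√(5 + 22)) = 1/(√27) = 1/(3*√3) = √3/9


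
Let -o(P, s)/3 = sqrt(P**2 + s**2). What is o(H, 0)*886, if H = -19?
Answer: -50502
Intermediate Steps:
o(P, s) = -3*sqrt(P**2 + s**2)
o(H, 0)*886 = -3*sqrt((-19)**2 + 0**2)*886 = -3*sqrt(361 + 0)*886 = -3*sqrt(361)*886 = -3*19*886 = -57*886 = -50502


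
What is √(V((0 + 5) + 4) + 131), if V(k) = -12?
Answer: √119 ≈ 10.909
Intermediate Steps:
√(V((0 + 5) + 4) + 131) = √(-12 + 131) = √119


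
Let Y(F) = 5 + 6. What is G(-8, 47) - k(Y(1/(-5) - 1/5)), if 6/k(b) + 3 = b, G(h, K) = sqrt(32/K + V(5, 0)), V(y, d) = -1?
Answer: -3/4 + I*sqrt(705)/47 ≈ -0.75 + 0.56493*I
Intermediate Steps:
Y(F) = 11
G(h, K) = sqrt(-1 + 32/K) (G(h, K) = sqrt(32/K - 1) = sqrt(-1 + 32/K))
k(b) = 6/(-3 + b)
G(-8, 47) - k(Y(1/(-5) - 1/5)) = sqrt((32 - 1*47)/47) - 6/(-3 + 11) = sqrt((32 - 47)/47) - 6/8 = sqrt((1/47)*(-15)) - 6/8 = sqrt(-15/47) - 1*3/4 = I*sqrt(705)/47 - 3/4 = -3/4 + I*sqrt(705)/47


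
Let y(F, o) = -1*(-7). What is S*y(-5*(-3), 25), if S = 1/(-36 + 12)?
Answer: -7/24 ≈ -0.29167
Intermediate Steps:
S = -1/24 (S = 1/(-24) = -1/24 ≈ -0.041667)
y(F, o) = 7
S*y(-5*(-3), 25) = -1/24*7 = -7/24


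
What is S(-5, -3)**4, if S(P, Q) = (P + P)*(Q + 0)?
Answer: 810000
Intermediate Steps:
S(P, Q) = 2*P*Q (S(P, Q) = (2*P)*Q = 2*P*Q)
S(-5, -3)**4 = (2*(-5)*(-3))**4 = 30**4 = 810000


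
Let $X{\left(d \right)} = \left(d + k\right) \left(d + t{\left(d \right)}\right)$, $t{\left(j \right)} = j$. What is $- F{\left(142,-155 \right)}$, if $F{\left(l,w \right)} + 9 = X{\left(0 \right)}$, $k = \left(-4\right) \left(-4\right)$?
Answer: $9$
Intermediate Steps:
$k = 16$
$X{\left(d \right)} = 2 d \left(16 + d\right)$ ($X{\left(d \right)} = \left(d + 16\right) \left(d + d\right) = \left(16 + d\right) 2 d = 2 d \left(16 + d\right)$)
$F{\left(l,w \right)} = -9$ ($F{\left(l,w \right)} = -9 + 2 \cdot 0 \left(16 + 0\right) = -9 + 2 \cdot 0 \cdot 16 = -9 + 0 = -9$)
$- F{\left(142,-155 \right)} = \left(-1\right) \left(-9\right) = 9$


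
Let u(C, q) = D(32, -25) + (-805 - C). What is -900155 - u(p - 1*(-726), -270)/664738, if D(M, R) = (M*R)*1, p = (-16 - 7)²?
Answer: -299183615765/332369 ≈ -9.0016e+5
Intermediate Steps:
p = 529 (p = (-23)² = 529)
D(M, R) = M*R
u(C, q) = -1605 - C (u(C, q) = 32*(-25) + (-805 - C) = -800 + (-805 - C) = -1605 - C)
-900155 - u(p - 1*(-726), -270)/664738 = -900155 - (-1605 - (529 - 1*(-726)))/664738 = -900155 - (-1605 - (529 + 726))/664738 = -900155 - (-1605 - 1*1255)/664738 = -900155 - (-1605 - 1255)/664738 = -900155 - (-2860)/664738 = -900155 - 1*(-1430/332369) = -900155 + 1430/332369 = -299183615765/332369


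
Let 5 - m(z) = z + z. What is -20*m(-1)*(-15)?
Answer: 2100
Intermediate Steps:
m(z) = 5 - 2*z (m(z) = 5 - (z + z) = 5 - 2*z)
-20*m(-1)*(-15) = -20*(5 - 2*(-1))*(-15) = -20*(5 + 2)*(-15) = -20*7*(-15) = -140*(-15) = 2100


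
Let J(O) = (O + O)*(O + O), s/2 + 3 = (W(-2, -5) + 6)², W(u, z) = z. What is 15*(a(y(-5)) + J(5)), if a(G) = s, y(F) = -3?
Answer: 1440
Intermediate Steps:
s = -4 (s = -6 + 2*(-5 + 6)² = -6 + 2*1² = -6 + 2*1 = -6 + 2 = -4)
J(O) = 4*O² (J(O) = (2*O)*(2*O) = 4*O²)
a(G) = -4
15*(a(y(-5)) + J(5)) = 15*(-4 + 4*5²) = 15*(-4 + 4*25) = 15*(-4 + 100) = 15*96 = 1440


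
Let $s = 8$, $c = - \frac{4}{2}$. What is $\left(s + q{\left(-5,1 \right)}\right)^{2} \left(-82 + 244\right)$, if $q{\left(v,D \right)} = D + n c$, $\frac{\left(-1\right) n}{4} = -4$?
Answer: $85698$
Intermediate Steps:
$c = -2$ ($c = \left(-4\right) \frac{1}{2} = -2$)
$n = 16$ ($n = \left(-4\right) \left(-4\right) = 16$)
$q{\left(v,D \right)} = -32 + D$ ($q{\left(v,D \right)} = D + 16 \left(-2\right) = D - 32 = -32 + D$)
$\left(s + q{\left(-5,1 \right)}\right)^{2} \left(-82 + 244\right) = \left(8 + \left(-32 + 1\right)\right)^{2} \left(-82 + 244\right) = \left(8 - 31\right)^{2} \cdot 162 = \left(-23\right)^{2} \cdot 162 = 529 \cdot 162 = 85698$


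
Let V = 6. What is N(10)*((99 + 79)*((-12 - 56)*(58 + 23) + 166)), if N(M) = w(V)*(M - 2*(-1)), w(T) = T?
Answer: -68463072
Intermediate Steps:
N(M) = 12 + 6*M (N(M) = 6*(M - 2*(-1)) = 6*(M + 2) = 6*(2 + M) = 12 + 6*M)
N(10)*((99 + 79)*((-12 - 56)*(58 + 23) + 166)) = (12 + 6*10)*((99 + 79)*((-12 - 56)*(58 + 23) + 166)) = (12 + 60)*(178*(-68*81 + 166)) = 72*(178*(-5508 + 166)) = 72*(178*(-5342)) = 72*(-950876) = -68463072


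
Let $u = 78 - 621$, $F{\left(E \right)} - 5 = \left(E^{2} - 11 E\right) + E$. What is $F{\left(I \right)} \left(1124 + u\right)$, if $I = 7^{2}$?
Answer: $1113196$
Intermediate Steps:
$I = 49$
$F{\left(E \right)} = 5 + E^{2} - 10 E$ ($F{\left(E \right)} = 5 + \left(\left(E^{2} - 11 E\right) + E\right) = 5 + \left(E^{2} - 10 E\right) = 5 + E^{2} - 10 E$)
$u = -543$ ($u = 78 - 621 = -543$)
$F{\left(I \right)} \left(1124 + u\right) = \left(5 + 49^{2} - 490\right) \left(1124 - 543\right) = \left(5 + 2401 - 490\right) 581 = 1916 \cdot 581 = 1113196$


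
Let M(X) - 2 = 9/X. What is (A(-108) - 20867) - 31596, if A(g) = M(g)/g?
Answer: -67992071/1296 ≈ -52463.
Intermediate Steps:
M(X) = 2 + 9/X
A(g) = (2 + 9/g)/g
(A(-108) - 20867) - 31596 = ((9 + 2*(-108))/(-108)² - 20867) - 31596 = ((9 - 216)/11664 - 20867) - 31596 = ((1/11664)*(-207) - 20867) - 31596 = (-23/1296 - 20867) - 31596 = -27043655/1296 - 31596 = -67992071/1296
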